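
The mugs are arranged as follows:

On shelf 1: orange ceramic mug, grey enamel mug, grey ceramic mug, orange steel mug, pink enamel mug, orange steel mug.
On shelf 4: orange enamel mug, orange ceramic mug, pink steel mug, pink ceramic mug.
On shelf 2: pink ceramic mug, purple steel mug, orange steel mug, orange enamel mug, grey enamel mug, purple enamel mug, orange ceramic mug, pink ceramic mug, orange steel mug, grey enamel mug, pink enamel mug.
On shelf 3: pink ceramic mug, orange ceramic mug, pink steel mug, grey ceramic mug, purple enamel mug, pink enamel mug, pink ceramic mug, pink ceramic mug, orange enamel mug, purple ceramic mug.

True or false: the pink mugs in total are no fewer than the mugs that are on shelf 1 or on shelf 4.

True

pink mugs: 11.
mugs on shelf 1 or on shelf 4: 10.
The claim requires 11 ≥ 10, which holds.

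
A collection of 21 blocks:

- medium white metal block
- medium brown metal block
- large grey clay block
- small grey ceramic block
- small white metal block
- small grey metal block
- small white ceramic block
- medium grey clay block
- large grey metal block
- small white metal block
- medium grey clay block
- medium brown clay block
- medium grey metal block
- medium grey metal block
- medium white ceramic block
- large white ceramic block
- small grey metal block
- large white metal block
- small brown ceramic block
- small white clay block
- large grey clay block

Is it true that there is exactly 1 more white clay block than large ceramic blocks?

There is 1 white clay block.
There is 1 large ceramic block.
The claim requires 1 − 1 (= 0) to equal 1, which does not hold.

False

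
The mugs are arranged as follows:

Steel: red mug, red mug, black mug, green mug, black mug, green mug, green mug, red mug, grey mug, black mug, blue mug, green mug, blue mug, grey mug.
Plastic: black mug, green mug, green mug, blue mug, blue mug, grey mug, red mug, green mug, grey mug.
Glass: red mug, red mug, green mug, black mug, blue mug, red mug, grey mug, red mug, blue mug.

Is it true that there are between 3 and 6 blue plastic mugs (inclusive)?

False

|blue plastic mugs| = 2.
The claim requires 3 ≤ 2 ≤ 6, which does not hold.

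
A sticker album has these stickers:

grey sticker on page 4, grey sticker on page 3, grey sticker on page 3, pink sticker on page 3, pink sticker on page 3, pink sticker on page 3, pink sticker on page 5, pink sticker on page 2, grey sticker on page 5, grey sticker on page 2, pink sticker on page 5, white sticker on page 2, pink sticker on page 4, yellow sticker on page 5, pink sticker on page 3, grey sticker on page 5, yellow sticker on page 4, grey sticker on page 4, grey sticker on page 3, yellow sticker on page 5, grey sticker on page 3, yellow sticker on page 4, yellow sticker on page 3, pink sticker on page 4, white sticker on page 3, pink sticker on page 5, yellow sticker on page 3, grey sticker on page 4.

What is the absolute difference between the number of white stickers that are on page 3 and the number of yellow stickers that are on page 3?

white stickers on page 3: 1. yellow stickers on page 3: 2.
|1 − 2| = 2 − 1 = 1.

1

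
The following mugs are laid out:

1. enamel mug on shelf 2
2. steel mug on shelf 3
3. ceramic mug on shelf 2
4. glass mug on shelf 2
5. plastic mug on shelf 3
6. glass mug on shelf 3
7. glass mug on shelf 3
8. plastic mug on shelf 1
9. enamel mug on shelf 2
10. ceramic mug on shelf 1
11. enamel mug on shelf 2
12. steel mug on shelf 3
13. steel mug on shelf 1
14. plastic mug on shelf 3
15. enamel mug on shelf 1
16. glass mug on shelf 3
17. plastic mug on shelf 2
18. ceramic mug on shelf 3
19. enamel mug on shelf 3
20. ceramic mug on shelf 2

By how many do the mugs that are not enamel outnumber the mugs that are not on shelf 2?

2

mugs that are not enamel: 15.
mugs that are not on shelf 2: 13.
15 − 13 = 2.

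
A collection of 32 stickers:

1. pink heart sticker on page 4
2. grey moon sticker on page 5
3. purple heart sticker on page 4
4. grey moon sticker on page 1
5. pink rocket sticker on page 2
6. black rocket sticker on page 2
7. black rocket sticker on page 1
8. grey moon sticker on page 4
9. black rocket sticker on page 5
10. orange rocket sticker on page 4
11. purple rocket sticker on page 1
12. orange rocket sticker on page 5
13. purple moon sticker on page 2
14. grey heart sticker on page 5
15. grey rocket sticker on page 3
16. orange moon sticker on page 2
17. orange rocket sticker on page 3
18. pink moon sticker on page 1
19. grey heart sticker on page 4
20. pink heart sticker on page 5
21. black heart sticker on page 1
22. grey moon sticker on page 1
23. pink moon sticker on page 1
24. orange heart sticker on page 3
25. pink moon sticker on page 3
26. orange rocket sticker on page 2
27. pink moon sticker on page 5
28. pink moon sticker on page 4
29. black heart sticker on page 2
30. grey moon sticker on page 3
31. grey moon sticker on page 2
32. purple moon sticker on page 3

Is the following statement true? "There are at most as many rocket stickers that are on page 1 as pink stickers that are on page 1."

|rocket stickers on page 1| = 2.
|pink stickers on page 1| = 2.
The claim requires 2 ≤ 2, which holds.

True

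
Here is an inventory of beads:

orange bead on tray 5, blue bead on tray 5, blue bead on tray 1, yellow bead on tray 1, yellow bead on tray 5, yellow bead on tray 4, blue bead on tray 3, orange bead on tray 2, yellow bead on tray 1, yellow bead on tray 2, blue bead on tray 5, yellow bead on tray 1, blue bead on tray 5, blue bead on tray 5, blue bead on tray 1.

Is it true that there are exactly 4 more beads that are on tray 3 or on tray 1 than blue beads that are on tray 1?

True

There are 6 beads on tray 3 or on tray 1.
There are 2 blue beads on tray 1.
The claim requires 6 − 2 (= 4) to equal 4, which holds.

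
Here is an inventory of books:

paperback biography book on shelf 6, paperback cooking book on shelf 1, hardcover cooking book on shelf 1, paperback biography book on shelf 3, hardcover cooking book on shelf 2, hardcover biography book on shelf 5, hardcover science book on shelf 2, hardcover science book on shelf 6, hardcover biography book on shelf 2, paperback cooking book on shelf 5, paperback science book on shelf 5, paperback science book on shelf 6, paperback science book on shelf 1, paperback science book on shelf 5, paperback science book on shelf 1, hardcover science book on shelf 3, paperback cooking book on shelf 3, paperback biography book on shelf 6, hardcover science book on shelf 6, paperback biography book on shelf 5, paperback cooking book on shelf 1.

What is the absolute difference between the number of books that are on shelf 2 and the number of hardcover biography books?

books on shelf 2: 3. hardcover biography books: 2.
|3 − 2| = 3 − 2 = 1.

1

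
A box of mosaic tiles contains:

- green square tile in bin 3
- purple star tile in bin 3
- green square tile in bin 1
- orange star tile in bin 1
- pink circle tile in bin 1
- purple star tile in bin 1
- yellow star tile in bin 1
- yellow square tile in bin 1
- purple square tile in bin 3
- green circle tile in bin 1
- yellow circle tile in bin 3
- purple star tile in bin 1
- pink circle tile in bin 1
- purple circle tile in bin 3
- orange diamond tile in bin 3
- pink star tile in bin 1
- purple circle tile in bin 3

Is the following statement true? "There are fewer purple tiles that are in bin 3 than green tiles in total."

False

There are 4 purple tiles in bin 3.
There are 3 green tiles.
The claim requires 4 < 3, which does not hold.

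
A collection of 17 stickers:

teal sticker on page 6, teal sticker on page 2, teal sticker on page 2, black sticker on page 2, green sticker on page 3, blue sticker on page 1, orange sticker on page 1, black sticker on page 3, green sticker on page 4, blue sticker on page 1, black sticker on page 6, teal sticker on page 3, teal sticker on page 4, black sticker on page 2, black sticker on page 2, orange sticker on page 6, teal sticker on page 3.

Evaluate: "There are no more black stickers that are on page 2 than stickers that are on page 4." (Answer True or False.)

False

black stickers on page 2: 3.
stickers on page 4: 2.
The claim requires 3 ≤ 2, which does not hold.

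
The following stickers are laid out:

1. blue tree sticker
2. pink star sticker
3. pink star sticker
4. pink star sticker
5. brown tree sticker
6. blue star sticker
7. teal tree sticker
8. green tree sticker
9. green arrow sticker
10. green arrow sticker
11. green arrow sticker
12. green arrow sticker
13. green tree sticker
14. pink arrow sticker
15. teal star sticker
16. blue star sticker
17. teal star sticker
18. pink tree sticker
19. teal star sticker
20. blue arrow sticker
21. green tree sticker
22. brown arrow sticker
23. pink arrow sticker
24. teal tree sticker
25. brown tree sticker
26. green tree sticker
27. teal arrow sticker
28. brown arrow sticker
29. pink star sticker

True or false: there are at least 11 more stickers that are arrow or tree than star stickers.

stickers that are arrow or tree: 20.
star stickers: 9.
The claim requires 20 − 9 = 11 ≥ 11, which holds.

True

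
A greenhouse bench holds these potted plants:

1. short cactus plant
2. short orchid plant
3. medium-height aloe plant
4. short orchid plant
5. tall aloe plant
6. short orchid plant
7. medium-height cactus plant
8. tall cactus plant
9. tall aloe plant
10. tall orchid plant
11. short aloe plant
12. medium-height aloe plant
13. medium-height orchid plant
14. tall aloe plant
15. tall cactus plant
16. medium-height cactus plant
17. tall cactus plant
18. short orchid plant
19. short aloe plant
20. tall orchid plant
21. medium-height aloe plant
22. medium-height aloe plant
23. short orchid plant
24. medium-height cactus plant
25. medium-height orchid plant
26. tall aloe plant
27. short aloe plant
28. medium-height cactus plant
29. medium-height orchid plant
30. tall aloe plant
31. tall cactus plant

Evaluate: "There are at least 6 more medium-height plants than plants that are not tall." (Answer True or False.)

medium-height plants: 11.
plants that are not tall: 20.
The claim requires 11 − 20 = -9 ≥ 6, which does not hold.

False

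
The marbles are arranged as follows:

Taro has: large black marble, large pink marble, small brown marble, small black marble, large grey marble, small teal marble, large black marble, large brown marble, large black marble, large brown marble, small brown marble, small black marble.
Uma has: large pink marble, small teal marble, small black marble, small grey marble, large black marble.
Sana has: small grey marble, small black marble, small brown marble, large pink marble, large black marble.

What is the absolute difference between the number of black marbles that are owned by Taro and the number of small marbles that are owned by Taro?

0

black marbles owned by Taro: 5. small marbles owned by Taro: 5.
|5 − 5| = 5 − 5 = 0.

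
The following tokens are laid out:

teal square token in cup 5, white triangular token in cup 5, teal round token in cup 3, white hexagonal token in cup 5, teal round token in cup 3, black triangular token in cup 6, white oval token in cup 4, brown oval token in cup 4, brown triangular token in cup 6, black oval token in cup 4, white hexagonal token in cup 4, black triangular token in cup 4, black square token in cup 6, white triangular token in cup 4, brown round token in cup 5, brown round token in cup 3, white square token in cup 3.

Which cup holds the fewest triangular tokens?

cup 3

Counts by cup (restricted to triangular tokens): cup 4→2, cup 6→2, cup 5→1, cup 3→0.
The minimum is 0, held uniquely by cup 3.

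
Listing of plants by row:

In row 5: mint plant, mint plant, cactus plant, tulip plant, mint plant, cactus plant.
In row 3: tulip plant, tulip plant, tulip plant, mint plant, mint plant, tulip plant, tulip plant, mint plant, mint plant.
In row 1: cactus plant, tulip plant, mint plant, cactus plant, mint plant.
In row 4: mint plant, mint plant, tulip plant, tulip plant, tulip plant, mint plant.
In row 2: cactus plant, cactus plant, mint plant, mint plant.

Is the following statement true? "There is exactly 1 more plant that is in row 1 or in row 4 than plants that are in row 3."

False

There are 11 plants in row 1 or in row 4.
There are 9 plants in row 3.
The claim requires 11 − 9 (= 2) to equal 1, which does not hold.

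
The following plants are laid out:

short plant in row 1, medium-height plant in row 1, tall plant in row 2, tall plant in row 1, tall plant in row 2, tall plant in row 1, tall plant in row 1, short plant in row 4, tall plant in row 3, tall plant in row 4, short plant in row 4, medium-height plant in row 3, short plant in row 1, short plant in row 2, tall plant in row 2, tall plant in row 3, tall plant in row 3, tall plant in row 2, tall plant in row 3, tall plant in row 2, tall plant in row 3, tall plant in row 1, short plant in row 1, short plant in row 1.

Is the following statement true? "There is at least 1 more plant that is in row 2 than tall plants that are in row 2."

True

There are 6 plants in row 2.
There are 5 tall plants in row 2.
The claim requires 6 − 5 = 1 ≥ 1, which holds.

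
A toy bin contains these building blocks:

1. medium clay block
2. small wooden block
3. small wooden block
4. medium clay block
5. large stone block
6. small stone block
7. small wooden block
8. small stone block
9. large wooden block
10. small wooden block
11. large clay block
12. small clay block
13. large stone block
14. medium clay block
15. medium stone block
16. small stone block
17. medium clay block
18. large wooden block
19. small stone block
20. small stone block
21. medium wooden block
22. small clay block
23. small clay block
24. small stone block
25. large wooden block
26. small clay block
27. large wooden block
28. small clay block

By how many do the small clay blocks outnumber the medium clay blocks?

1

small clay blocks: 5.
medium clay blocks: 4.
5 − 4 = 1.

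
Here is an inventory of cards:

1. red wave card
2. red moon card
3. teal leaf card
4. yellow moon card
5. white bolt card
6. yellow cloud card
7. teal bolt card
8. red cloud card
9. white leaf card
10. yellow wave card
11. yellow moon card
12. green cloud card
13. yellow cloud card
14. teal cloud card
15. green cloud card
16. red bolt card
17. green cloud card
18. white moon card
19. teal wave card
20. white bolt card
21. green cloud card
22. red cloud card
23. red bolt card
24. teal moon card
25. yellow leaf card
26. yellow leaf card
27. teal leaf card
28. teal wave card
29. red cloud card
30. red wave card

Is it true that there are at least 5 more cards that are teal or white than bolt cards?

True

|cards that are teal or white| = 11.
|bolt cards| = 5.
The claim requires 11 − 5 = 6 ≥ 5, which holds.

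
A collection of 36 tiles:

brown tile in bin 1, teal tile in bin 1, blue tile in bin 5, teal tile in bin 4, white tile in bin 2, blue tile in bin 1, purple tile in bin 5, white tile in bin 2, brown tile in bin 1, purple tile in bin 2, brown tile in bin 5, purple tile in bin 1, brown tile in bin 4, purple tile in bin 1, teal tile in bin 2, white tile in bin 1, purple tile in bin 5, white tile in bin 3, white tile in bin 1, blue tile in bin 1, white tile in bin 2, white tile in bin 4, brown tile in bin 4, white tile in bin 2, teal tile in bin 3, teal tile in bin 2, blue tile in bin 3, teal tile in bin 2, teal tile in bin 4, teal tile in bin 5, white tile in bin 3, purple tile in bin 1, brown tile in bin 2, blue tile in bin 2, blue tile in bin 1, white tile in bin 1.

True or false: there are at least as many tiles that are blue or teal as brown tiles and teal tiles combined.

True

There are 14 tiles that are blue or teal.
brown tiles: 6; teal tiles: 8; combined: 6 + 8 = 14.
The claim requires 14 ≥ 14, which holds.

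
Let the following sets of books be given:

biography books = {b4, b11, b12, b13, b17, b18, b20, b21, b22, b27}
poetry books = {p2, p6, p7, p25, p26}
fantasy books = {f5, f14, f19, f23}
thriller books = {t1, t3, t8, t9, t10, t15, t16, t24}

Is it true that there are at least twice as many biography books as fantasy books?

|biography books| = 10.
|fantasy books| = 4.
The claim requires 10 ≥ 2 × 4 = 8, which holds.

True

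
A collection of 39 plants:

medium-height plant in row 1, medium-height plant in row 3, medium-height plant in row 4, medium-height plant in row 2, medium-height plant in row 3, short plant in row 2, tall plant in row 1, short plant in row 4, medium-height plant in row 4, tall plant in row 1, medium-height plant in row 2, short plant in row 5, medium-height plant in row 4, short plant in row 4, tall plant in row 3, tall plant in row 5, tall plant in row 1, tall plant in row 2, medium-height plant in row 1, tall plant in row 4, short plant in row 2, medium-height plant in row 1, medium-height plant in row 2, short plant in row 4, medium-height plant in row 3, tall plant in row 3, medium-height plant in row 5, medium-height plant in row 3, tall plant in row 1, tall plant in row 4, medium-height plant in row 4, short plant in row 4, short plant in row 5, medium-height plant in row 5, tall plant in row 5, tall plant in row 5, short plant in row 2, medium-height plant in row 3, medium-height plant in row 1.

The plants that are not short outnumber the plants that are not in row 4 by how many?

1

plants that are not short: 30.
plants that are not in row 4: 29.
30 − 29 = 1.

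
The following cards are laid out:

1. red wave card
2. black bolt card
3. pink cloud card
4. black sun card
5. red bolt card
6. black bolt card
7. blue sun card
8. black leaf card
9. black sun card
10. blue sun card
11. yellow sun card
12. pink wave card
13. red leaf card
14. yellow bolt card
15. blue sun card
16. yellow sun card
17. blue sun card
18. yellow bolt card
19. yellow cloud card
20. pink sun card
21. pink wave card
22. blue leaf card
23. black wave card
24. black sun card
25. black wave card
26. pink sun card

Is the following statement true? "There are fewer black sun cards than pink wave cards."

False

|black sun cards| = 3.
|pink wave cards| = 2.
The claim requires 3 < 2, which does not hold.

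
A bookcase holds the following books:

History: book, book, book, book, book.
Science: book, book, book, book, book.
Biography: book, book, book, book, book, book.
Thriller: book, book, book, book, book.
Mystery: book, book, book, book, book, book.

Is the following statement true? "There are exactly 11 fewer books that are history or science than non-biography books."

books that are history or science: 10.
non-biography books: 21.
The claim requires 21 − 10 (= 11) to equal 11, which holds.

True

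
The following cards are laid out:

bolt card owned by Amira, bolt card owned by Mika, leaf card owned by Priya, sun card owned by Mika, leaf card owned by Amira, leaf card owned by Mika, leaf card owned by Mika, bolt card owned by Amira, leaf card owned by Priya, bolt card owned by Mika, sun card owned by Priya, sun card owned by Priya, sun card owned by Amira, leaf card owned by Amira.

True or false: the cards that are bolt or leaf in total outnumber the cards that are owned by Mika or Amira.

There are 10 cards that are bolt or leaf.
Count of cards owned by Mika or Amira: 10.
The claim requires 10 > 10, which does not hold.

False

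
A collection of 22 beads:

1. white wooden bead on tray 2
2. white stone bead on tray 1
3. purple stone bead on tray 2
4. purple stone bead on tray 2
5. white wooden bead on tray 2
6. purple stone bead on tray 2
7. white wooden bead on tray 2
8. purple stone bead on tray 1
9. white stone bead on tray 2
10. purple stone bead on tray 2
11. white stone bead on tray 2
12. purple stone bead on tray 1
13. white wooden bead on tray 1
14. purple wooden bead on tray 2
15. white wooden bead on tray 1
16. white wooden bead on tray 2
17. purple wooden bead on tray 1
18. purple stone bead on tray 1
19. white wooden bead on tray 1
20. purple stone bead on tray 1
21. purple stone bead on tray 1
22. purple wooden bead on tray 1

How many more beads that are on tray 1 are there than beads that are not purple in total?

beads on tray 1: 11.
beads that are not purple: 10.
11 − 10 = 1.

1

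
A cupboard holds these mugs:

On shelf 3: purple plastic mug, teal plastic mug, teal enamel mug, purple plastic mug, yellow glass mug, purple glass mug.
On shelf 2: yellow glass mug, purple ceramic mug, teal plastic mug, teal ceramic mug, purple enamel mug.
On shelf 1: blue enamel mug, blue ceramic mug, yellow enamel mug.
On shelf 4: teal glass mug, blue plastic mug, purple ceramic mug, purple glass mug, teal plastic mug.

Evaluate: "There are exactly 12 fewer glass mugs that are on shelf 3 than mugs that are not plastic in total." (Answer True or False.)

False

There are 2 glass mugs on shelf 3.
There are 13 mugs that are not plastic.
The claim requires 13 − 2 (= 11) to equal 12, which does not hold.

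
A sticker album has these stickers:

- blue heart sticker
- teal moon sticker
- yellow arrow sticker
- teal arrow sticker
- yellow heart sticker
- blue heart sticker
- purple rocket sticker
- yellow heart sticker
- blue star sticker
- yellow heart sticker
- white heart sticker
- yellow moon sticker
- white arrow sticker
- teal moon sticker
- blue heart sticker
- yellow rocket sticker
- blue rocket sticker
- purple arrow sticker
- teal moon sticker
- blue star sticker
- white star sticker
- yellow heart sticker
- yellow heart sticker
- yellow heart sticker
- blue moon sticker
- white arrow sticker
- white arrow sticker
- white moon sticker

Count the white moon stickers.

1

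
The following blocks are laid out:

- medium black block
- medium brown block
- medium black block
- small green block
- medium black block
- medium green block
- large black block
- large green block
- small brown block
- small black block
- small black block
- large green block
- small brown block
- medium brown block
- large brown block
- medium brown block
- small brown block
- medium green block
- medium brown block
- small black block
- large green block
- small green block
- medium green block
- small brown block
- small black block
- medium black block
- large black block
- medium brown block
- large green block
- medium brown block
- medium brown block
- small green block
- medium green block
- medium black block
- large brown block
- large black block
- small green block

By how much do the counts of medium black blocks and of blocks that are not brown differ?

19

medium black blocks: 5. blocks that are not brown: 24.
|5 − 24| = 24 − 5 = 19.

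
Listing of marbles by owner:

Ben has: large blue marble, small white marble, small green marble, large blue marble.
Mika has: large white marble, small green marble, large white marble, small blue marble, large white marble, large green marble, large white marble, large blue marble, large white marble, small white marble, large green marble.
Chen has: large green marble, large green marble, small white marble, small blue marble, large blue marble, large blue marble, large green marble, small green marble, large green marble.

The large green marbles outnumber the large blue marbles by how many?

large green marbles: 6.
large blue marbles: 5.
6 − 5 = 1.

1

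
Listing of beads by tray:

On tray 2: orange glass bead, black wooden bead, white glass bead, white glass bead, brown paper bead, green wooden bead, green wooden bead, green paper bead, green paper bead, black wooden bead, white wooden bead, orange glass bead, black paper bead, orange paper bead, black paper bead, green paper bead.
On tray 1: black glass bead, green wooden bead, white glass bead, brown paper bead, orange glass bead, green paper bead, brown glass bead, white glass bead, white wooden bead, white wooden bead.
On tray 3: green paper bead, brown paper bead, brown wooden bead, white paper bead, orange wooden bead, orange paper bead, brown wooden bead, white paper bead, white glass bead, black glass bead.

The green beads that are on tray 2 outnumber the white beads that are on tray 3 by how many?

2

green beads on tray 2: 5.
white beads on tray 3: 3.
5 − 3 = 2.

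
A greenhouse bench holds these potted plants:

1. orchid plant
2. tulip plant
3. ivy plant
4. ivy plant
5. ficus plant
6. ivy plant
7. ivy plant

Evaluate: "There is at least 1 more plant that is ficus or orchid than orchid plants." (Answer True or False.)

True

plants that are ficus or orchid: 2.
orchid plants: 1.
The claim requires 2 − 1 = 1 ≥ 1, which holds.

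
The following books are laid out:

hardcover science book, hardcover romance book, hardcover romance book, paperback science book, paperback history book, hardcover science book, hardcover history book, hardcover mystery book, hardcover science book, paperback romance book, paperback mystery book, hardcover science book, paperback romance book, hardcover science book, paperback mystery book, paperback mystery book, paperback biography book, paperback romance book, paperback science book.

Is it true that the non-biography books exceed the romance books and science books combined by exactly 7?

|non-biography books| = 18.
romance books: 5; science books: 7; combined: 5 + 7 = 12.
The claim requires 18 − 12 (= 6) to equal 7, which does not hold.

False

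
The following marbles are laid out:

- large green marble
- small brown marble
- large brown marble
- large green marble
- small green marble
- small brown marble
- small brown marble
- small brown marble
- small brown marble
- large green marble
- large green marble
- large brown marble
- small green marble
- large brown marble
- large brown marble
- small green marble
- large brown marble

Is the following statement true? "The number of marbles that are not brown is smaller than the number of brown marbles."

True

|marbles that are not brown| = 7.
|brown marbles| = 10.
The claim requires 7 < 10, which holds.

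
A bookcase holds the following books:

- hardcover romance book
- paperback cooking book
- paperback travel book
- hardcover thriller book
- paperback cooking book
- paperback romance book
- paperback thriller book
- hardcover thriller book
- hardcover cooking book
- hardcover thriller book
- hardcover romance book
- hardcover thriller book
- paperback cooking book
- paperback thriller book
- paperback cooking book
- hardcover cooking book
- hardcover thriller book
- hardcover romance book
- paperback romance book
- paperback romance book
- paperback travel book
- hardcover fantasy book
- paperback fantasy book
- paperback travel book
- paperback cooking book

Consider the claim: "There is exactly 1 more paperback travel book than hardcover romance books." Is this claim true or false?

There are 3 paperback travel books.
There are 3 hardcover romance books.
The claim requires 3 − 3 (= 0) to equal 1, which does not hold.

False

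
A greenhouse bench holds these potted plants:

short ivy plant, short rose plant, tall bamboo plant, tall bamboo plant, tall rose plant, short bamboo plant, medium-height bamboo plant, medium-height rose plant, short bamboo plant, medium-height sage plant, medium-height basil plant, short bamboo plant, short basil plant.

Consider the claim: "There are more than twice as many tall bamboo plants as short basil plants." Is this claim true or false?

There are 2 tall bamboo plants.
There is 1 short basil plant.
The claim requires 2 > 2 × 1 = 2, which does not hold.

False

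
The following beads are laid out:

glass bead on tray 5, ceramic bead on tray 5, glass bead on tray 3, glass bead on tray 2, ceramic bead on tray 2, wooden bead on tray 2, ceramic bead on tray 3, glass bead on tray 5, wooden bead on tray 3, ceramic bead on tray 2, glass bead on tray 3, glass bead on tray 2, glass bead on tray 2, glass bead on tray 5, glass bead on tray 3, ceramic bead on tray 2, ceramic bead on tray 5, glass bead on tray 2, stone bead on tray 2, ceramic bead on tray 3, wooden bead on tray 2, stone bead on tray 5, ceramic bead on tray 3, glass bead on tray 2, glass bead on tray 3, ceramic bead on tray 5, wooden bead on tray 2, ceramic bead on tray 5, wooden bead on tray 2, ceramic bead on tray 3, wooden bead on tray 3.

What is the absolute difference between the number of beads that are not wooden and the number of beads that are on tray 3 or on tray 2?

2

beads that are not wooden: 25. beads on tray 3 or on tray 2: 23.
|25 − 23| = 25 − 23 = 2.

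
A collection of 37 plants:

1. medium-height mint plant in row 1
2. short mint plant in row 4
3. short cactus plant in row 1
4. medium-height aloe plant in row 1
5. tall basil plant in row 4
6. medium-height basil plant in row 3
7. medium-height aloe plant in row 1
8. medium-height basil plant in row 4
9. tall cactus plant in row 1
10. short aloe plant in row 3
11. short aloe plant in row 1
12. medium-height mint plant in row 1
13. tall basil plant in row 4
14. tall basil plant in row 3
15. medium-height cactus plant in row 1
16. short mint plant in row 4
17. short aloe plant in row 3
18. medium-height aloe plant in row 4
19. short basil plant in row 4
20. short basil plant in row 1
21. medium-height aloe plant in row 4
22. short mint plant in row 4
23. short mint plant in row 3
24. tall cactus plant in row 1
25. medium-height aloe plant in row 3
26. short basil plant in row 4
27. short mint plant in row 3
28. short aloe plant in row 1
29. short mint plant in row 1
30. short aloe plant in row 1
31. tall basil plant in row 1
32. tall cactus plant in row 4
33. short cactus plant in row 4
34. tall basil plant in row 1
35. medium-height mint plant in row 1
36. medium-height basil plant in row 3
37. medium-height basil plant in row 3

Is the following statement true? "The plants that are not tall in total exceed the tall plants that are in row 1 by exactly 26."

plants that are not tall: 29.
tall plants in row 1: 4.
The claim requires 29 − 4 (= 25) to equal 26, which does not hold.

False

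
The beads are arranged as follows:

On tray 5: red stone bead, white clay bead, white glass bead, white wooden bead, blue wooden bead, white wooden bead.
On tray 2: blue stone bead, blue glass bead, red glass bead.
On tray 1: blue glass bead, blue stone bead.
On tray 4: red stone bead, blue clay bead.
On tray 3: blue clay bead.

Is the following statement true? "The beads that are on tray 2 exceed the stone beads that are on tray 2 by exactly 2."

There are 3 beads on tray 2.
There is 1 stone bead on tray 2.
The claim requires 3 − 1 (= 2) to equal 2, which holds.

True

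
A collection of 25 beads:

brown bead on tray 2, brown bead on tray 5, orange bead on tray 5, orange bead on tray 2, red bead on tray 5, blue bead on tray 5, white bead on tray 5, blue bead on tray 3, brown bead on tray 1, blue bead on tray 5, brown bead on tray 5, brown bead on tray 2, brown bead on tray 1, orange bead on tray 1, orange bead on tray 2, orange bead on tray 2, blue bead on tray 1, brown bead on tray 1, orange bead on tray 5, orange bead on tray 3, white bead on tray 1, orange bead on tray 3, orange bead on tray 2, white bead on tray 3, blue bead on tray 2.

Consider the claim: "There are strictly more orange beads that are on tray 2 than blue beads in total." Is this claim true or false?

False

|orange beads on tray 2| = 4.
|blue beads| = 5.
The claim requires 4 > 5, which does not hold.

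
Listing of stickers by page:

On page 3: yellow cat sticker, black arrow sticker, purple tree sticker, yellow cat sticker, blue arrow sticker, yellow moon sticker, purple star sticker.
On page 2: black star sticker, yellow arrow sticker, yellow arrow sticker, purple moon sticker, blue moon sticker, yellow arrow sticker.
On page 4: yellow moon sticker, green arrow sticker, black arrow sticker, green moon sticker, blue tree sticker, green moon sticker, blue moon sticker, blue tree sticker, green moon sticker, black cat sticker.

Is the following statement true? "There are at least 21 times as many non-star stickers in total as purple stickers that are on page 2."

True

There are 21 non-star stickers.
There is 1 purple sticker on page 2.
The claim requires 21 ≥ 21 × 1 = 21, which holds.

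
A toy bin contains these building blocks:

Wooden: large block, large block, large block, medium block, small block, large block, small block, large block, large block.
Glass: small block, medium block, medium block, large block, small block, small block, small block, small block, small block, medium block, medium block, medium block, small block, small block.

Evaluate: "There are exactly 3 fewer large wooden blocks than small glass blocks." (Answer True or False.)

False

large wooden blocks: 6.
small glass blocks: 8.
The claim requires 8 − 6 (= 2) to equal 3, which does not hold.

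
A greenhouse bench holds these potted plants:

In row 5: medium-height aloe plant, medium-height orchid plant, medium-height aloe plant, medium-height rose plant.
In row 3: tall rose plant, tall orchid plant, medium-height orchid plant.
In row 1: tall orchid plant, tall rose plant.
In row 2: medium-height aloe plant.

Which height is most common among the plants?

Counts by height: medium-height 6, tall 4.
The maximum is 6, held uniquely by medium-height.

medium-height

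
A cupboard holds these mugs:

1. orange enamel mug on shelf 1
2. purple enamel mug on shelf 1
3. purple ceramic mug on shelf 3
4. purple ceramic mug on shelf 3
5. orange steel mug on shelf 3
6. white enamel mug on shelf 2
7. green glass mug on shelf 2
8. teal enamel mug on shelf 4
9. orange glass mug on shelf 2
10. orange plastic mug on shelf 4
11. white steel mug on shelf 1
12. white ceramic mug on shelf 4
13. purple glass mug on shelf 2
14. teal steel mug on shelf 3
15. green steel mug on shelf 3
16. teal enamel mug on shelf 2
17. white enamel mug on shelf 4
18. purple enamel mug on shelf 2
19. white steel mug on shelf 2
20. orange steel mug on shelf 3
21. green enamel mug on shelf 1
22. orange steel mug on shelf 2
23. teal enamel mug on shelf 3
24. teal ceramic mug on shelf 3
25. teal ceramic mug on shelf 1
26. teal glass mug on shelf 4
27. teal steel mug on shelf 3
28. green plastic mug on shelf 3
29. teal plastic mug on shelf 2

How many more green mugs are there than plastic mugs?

1

green mugs: 4.
plastic mugs: 3.
4 − 3 = 1.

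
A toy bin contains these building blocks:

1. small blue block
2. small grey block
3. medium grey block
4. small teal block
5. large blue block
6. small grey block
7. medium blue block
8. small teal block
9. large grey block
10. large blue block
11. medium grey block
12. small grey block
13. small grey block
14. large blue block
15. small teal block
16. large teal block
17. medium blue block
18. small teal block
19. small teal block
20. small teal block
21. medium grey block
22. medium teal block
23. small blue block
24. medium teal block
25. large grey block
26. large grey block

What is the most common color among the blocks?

grey

Counts by color: grey 10, teal 9, blue 7.
The maximum is 10, held uniquely by grey.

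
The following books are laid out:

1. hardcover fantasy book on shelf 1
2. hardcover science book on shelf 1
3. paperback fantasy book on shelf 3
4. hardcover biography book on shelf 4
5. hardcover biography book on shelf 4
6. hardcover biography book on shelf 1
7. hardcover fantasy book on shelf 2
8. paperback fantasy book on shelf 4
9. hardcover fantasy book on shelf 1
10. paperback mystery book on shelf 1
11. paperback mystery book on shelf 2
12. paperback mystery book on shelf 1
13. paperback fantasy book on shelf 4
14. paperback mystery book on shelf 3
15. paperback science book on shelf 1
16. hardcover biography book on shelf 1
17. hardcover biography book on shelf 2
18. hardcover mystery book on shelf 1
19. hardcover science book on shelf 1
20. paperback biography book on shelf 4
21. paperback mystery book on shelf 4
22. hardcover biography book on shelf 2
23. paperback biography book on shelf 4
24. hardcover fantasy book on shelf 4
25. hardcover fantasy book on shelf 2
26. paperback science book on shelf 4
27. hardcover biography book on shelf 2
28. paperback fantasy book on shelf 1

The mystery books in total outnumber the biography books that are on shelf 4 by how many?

2

mystery books: 6.
biography books on shelf 4: 4.
6 − 4 = 2.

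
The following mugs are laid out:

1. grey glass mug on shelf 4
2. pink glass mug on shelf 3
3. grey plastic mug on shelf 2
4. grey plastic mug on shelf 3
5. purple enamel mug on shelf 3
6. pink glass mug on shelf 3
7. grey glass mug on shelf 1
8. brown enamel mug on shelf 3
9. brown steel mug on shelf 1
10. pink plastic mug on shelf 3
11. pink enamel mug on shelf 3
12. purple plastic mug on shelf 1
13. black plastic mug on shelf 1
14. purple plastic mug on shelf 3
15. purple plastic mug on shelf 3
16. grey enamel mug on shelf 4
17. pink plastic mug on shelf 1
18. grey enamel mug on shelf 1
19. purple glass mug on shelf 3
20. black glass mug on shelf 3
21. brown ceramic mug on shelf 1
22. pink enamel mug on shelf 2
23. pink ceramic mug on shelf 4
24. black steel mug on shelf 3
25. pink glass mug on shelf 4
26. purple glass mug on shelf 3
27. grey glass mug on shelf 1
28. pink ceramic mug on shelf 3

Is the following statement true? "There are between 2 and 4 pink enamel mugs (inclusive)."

True

|pink enamel mugs| = 2.
The claim requires 2 ≤ 2 ≤ 4, which holds.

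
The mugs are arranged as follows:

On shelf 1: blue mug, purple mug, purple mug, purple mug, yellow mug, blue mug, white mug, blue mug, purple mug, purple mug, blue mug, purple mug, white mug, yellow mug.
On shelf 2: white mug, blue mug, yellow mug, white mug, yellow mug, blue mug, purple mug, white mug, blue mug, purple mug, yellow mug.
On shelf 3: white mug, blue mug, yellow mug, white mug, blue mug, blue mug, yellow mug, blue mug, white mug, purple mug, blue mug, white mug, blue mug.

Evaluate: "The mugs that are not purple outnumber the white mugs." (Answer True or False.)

True

|mugs that are not purple| = 29.
|white mugs| = 9.
The claim requires 29 > 9, which holds.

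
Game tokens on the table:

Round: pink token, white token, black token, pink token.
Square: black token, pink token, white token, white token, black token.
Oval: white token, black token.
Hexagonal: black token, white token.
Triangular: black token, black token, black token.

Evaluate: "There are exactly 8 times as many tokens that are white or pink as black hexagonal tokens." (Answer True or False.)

tokens that are white or pink: 8.
black hexagonal tokens: 1.
The claim requires 8 = 8 × 1 = 8, which holds.

True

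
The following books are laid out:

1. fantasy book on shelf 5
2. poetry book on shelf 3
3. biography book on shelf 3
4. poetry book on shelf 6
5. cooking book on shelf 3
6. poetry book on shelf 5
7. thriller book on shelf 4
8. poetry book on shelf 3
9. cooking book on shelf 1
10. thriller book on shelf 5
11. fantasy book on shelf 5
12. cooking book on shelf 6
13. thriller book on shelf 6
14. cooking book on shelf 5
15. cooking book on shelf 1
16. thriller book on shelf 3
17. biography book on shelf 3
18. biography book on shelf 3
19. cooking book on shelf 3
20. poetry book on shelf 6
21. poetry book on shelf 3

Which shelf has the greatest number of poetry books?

Counts by shelf (restricted to poetry books): shelf 3→3, shelf 6→2, shelf 5→1, shelf 4→0, shelf 1→0.
The maximum is 3, held uniquely by shelf 3.

shelf 3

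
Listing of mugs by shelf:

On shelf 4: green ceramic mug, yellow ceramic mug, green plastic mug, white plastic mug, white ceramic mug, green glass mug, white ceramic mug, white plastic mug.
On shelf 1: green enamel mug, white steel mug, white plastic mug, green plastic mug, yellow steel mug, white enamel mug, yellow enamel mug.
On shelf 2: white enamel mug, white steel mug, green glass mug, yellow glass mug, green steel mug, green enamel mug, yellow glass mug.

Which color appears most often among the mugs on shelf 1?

Counts by color (restricted to mugs on shelf 1): white 3, yellow 2, green 2.
The maximum is 3, held uniquely by white.

white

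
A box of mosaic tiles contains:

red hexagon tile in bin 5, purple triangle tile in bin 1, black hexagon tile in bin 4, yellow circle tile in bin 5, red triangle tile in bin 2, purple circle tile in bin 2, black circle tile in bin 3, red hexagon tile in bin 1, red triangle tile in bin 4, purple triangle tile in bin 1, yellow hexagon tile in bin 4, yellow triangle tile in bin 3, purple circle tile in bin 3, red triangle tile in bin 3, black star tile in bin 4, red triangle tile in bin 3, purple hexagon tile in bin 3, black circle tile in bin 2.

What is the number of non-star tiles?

Total tiles: 18; with the excluded value: 1; remaining 18 − 1 = 17.

17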